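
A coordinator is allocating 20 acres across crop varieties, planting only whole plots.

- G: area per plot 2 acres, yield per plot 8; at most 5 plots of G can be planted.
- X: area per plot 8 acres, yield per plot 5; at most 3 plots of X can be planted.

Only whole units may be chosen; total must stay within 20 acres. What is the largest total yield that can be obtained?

5×G: area 10 ≤ 20, yield 5·8 = 40.
5×G and 1×X: area 18 ≤ 20, yield 5·8 + 1·5 = 45.
Best is 45.

45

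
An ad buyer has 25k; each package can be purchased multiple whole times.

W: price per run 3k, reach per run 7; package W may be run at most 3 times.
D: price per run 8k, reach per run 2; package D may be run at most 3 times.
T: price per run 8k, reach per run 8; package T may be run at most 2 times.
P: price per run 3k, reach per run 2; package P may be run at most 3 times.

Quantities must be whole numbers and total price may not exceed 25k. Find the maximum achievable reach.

37

3×W and 2×T: price 25 ≤ 25, reach 3·7 + 2·8 = 37.
3×W, 1×T, and 2×P: price 23 ≤ 25, reach 3·7 + 1·8 + 2·2 = 33.
Best is 37.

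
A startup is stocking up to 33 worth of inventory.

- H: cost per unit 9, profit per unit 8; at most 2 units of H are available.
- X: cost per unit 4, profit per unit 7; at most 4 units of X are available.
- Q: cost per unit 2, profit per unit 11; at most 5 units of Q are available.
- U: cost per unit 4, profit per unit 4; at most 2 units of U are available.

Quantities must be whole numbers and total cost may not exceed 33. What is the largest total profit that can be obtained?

Q has the best ratio (11/2); taking only Q gives at most 5×11 = 55 (stopped by the supply cap of 5).
Mixing does better — 4×X, 5×Q, and 1×U: cost 30 ≤ 33, profit 4·7 + 5·11 + 1·4 = 87.

87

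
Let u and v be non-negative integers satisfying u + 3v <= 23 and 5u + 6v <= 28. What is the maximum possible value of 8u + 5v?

The continuous relaxation peaks at (5.6, 0) with value 44.80; rounding to a feasible lattice point costs some objective.
(u,v)=(5,0): 1·5+3·0=5≤23, 5·5+6·0=25≤28, objective 40.
(u,v)=(4,1): 1·4+3·1=7≤23, 5·4+6·1=26≤28, objective 37.
(u,v)=(4,0): 1·4+3·0=4≤23, 5·4+6·0=20≤28, objective 32.
No feasible integer point exceeds 40.

40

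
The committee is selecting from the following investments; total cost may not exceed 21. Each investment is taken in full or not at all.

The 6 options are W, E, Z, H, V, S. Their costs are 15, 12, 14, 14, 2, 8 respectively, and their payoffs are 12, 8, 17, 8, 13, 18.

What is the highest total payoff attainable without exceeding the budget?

V + S: cost 2 + 8 = 10 ≤ 21, payoff 13 + 18 = 31.
Z + V: cost 14 + 2 = 16 ≤ 21, payoff 17 + 13 = 30.
E + S: cost 12 + 8 = 20 ≤ 21, payoff 8 + 18 = 26.
Best is V and S with total payoff 31.

31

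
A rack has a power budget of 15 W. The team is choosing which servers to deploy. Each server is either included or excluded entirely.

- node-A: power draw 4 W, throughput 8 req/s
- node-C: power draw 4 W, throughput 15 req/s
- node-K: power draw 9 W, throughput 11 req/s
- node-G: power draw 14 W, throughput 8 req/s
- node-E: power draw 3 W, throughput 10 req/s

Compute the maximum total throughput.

Allowing fractional choices, the relaxed optimum would be about 37.9, but servers are indivisible.
node-A + node-C + node-E: power draw 4 + 4 + 3 = 11 ≤ 15, throughput 8 + 15 + 10 = 33.
node-C + node-K: power draw 4 + 9 = 13 ≤ 15, throughput 15 + 11 = 26.
Best is node-A, node-C, and node-E with total throughput 33.

33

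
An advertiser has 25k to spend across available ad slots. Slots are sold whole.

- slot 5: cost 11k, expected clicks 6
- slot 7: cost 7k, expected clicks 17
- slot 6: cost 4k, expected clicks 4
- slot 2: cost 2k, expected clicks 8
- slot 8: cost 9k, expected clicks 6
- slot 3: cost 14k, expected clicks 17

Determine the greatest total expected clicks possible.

42

Allowing fractional choices, the relaxed optimum would be about 44.0, but ad slots are indivisible.
slot 7 + slot 2 + slot 3: cost 7 + 2 + 14 = 23 ≤ 25, expected clicks 17 + 8 + 17 = 42.
slot 7 + slot 6 + slot 3: cost 7 + 4 + 14 = 25 ≤ 25, expected clicks 17 + 4 + 17 = 38.
slot 7 + slot 6 + slot 2 + slot 8: cost 7 + 4 + 2 + 9 = 22 ≤ 25, expected clicks 17 + 4 + 8 + 6 = 35.
Best is slot 7, slot 2, and slot 3 with total expected clicks 42.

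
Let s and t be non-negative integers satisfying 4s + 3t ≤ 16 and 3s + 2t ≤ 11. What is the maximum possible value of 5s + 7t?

35

(s,t)=(0,5) is feasible, giving 35.
(s,t)=(1,4) is feasible, giving 33.
(s,t)=(0,4) is feasible, giving 28.
No feasible integer point exceeds 35.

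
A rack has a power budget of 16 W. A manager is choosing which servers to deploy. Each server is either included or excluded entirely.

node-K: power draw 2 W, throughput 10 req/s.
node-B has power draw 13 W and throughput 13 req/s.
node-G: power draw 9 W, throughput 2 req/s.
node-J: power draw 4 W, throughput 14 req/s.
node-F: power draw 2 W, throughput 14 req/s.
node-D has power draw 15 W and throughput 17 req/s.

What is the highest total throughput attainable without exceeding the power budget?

node-G + node-J + node-F: power draw 9 + 4 + 2 = 15 ≤ 16, throughput 2 + 14 + 14 = 30.
node-K + node-J + node-F: power draw 2 + 4 + 2 = 8 ≤ 16, throughput 10 + 14 + 14 = 38.
Best is node-K, node-J, and node-F with total throughput 38.

38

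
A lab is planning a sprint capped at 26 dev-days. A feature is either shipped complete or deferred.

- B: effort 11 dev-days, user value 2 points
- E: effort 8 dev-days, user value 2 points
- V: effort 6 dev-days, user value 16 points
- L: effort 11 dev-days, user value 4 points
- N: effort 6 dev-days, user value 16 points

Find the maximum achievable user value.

Take V, L, and N: effort 6 + 11 + 6 = 23 ≤ 26, user value 16 + 4 + 16 = 36.
No other feasible combination does better.

36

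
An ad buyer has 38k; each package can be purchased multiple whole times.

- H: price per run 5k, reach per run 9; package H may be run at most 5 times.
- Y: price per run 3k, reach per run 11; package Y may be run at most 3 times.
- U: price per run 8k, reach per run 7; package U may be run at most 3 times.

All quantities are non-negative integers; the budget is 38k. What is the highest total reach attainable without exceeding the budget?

78

Take 5×H and 3×Y: price 34 ≤ 38, reach 5·9 + 3·11 = 78.
Y has the best ratio (11/3) and is taken to its limit of 3; remaining capacity is filled optimally with the others.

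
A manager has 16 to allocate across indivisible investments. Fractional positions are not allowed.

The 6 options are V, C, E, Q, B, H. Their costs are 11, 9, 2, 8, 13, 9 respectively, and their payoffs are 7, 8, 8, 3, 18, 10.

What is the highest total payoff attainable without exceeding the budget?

Take E and B: cost 2 + 13 = 15 ≤ 16, payoff 8 + 18 = 26.
No other feasible combination does better.

26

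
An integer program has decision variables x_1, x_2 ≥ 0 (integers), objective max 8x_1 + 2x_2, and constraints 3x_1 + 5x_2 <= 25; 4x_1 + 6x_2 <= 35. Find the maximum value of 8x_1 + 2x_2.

The continuous relaxation peaks at (8.33, 0) with value 66.67; rounding to a feasible lattice point costs some objective.
(x_1,x_2)=(8,0): 3·8+5·0=24≤25, 4·8+6·0=32≤35, objective 64.
(x_1,x_2)=(7,0): 3·7+5·0=21≤25, 4·7+6·0=28≤35, objective 56.
No feasible integer point exceeds 64.

64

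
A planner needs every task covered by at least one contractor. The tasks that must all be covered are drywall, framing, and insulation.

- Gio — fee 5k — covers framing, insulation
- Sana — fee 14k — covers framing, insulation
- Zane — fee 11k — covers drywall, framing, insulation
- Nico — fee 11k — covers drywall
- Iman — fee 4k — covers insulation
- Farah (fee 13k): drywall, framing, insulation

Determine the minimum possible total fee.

The greedy cost-per-new-task heuristic would pick Gio and Zane for 16, but a cheaper cover exists.
Zane alone covers drywall, framing, insulation — every task.
Total fee: 11.
No cover costs less than 11.

11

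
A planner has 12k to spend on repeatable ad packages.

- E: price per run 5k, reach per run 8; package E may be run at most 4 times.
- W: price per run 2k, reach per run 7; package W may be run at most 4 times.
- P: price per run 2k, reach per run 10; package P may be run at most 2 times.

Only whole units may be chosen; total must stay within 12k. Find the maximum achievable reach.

This is a bounded integer knapsack.
Take 4×W and 2×P: price 12 ≤ 12, reach 4·7 + 2·10 = 48.
P has the best ratio (10/2) and is taken to its limit of 2; remaining capacity is filled optimally with the others.

48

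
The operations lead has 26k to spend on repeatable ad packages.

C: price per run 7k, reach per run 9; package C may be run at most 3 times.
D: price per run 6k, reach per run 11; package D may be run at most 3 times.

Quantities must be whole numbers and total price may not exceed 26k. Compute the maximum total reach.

Take 1×C and 3×D: price 25 ≤ 26, reach 1·9 + 3·11 = 42.
D has the best ratio (11/6) and is taken to its limit of 3; remaining capacity is filled optimally with the others.

42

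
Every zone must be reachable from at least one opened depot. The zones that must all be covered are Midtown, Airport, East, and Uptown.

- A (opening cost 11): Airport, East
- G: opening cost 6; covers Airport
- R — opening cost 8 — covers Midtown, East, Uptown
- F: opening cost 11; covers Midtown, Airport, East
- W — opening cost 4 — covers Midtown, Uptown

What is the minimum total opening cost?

This is a weighted set-cover instance.
The greedy cost-per-new-zone heuristic would pick W and A for 15, but a cheaper cover exists.
Choose G and R: together they cover Midtown, Airport, East, Uptown — every zone.
Total opening cost: 6 + 8 = 14.
No cover costs less than 14.

14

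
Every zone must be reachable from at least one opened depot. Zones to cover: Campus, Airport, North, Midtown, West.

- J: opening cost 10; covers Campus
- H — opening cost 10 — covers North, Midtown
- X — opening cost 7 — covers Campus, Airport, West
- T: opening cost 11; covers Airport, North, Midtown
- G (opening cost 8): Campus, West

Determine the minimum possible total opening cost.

17

This is an integer covering problem.
Choose H and X: together they cover Campus, Airport, North, Midtown, West — every zone.
Total opening cost: 10 + 7 = 17.
No cover costs less than 17.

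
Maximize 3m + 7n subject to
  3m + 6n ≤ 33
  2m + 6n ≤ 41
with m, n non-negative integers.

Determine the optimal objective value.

38

(m,n)=(1,5) is feasible, giving 38.
(m,n)=(0,5) is feasible, giving 35.
No feasible integer point exceeds 38.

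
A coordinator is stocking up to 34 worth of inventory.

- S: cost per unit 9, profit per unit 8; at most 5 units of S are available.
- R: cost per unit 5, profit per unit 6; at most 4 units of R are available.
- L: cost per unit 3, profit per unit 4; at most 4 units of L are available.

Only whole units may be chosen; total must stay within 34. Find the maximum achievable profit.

40

L has the best ratio (4/3); taking only L gives at most 4×4 = 16 (stopped by the supply cap of 4).
Mixing does better — 4×R and 4×L: cost 32 ≤ 34, profit 4·6 + 4·4 = 40.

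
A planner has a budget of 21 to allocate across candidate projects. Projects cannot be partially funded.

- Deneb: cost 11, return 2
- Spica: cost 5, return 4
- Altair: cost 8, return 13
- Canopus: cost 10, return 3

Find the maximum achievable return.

17

Treat it as a binary knapsack problem.
Take Spica and Altair: cost 5 + 8 = 13 ≤ 21, return 4 + 13 = 17.
No other feasible combination does better.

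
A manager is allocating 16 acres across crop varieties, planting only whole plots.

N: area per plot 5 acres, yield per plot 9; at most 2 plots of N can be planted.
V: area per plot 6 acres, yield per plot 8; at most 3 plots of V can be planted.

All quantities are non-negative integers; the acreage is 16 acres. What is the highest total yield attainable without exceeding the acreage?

26

N has the best ratio (9/5); taking only N gives at most 2×9 = 18 (stopped by the supply cap of 2).
Mixing does better — 2×N and 1×V: area 16 ≤ 16, yield 2·9 + 1·8 = 26.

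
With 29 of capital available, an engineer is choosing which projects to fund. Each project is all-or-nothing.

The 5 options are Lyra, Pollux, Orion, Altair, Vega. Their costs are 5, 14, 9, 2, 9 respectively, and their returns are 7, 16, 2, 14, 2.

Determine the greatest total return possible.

37

Treat it as a binary knapsack problem.
Allowing fractional choices, the relaxed optimum would be about 38.8, but projects are indivisible.
Lyra + Pollux + Altair: cost 5 + 14 + 2 = 21 ≤ 29, return 7 + 16 + 14 = 37.
Pollux + Orion + Altair: cost 14 + 9 + 2 = 25 ≤ 29, return 16 + 2 + 14 = 32.
Best is Lyra, Pollux, and Altair with total return 37.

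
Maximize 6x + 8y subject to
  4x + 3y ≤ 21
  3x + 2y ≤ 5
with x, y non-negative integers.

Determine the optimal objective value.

(x,y)=(0,2) is feasible, giving 16.
(x,y)=(1,1) is feasible, giving 14.
Maximum is 16 at (x,y)=(0,2).

16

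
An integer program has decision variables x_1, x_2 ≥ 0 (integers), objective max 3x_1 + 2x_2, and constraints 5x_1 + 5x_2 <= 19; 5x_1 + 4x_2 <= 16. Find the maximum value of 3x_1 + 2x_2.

9

Relaxing integrality, the LP optimum is 9.60 at (x_1,x_2) = (3.2, 0), which is not an integer point.
(x_1,x_2)=(3,0): 5·3+5·0=15≤19, 5·3+4·0=15≤16, objective 9.
(x_1,x_2)=(2,1): 5·2+5·1=15≤19, 5·2+4·1=14≤16, objective 8.
(x_1,x_2)=(2,0): 5·2+5·0=10≤19, 5·2+4·0=10≤16, objective 6.
The best lattice point is (3,0), giving 9.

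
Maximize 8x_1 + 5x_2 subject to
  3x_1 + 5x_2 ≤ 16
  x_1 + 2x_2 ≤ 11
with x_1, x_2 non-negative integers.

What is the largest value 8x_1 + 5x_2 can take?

40

(x_1,x_2)=(5,0): 3·5+5·0=15≤16, 1·5+2·0=5≤11, objective 40.
(x_1,x_2)=(4,0): 3·4+5·0=12≤16, 1·4+2·0=4≤11, objective 32.
No feasible integer point exceeds 40.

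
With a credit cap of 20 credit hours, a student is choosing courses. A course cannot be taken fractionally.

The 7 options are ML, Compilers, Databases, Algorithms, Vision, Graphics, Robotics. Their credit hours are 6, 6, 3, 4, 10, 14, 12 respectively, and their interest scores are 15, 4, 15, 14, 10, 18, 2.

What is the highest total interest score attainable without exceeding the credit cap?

This is an integer program with binary decision variables.
Allowing fractional choices, the relaxed optimum would be about 53.0, but courses are indivisible.
ML + Compilers + Databases + Algorithms: credit hours 6 + 6 + 3 + 4 = 19 ≤ 20, interest score 15 + 4 + 15 + 14 = 48.
ML + Databases + Algorithms: credit hours 6 + 3 + 4 = 13 ≤ 20, interest score 15 + 15 + 14 = 44.
Best is ML, Compilers, Databases, and Algorithms with total interest score 48.

48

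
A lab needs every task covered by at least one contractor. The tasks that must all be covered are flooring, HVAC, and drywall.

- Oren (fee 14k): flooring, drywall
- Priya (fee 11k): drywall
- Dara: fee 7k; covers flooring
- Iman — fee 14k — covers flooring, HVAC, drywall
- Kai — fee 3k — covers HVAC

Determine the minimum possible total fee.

14

Iman alone covers flooring, HVAC, drywall — every task.
Total fee: 14.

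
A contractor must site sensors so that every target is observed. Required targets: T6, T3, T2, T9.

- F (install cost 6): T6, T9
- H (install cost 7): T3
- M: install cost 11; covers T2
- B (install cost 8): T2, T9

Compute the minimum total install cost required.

21

Choose F, H, and B: together they cover T6, T3, T2, T9 — every target.
Total install cost: 6 + 7 + 8 = 21.
No cover costs less than 21.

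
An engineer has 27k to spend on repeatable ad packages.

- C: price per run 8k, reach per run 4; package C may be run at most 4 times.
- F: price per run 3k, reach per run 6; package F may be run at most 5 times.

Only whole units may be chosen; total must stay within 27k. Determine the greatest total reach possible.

34

Take 1×C and 5×F: price 23 ≤ 27, reach 1·4 + 5·6 = 34.
F has the best ratio (6/3) and is taken to its limit of 5; remaining capacity is filled optimally with the others.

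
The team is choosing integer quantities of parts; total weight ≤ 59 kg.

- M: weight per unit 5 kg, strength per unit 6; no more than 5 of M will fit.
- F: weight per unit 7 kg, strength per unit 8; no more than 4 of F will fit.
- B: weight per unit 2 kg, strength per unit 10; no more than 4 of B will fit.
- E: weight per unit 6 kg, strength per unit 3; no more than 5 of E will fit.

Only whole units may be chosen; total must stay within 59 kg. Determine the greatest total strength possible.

Take 4×M, 4×F, and 4×B: weight 56 ≤ 59, strength 4·6 + 4·8 + 4·10 = 96.
B has the best ratio (10/2) and is taken to its limit of 4; remaining capacity is filled optimally with the others.

96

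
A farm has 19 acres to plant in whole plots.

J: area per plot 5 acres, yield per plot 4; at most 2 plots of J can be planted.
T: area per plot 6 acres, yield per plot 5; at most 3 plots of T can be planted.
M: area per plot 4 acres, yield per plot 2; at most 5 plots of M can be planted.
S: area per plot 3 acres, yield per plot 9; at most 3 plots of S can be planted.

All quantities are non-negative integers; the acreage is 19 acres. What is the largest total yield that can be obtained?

This is a bounded integer knapsack.
S has the best ratio (9/3); taking only S gives at most 3×9 = 27 (stopped by the supply cap of 3).
Mixing does better — 2×J and 3×S: area 19 ≤ 19, yield 2·4 + 3·9 = 35.

35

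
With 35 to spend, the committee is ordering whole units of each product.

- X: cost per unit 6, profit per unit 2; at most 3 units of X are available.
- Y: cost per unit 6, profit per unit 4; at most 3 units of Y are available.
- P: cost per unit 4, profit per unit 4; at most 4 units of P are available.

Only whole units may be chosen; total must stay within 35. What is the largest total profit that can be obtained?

28

Take 3×Y and 4×P: cost 34 ≤ 35, profit 3·4 + 4·4 = 28.
P has the best ratio (4/4) and is taken to its limit of 4; remaining capacity is filled optimally with the others.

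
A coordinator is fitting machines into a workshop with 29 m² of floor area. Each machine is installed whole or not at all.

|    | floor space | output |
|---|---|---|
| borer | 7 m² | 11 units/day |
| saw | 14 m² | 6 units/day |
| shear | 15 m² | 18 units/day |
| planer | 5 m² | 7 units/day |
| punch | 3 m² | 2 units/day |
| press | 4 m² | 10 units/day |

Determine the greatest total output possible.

41

Allowing fractional choices, the relaxed optimum would be about 43.6, but machines are indivisible.
shear + planer + punch + press: floor space 15 + 5 + 3 + 4 = 27 ≤ 29, output 18 + 7 + 2 + 10 = 37.
borer + shear + press: floor space 7 + 15 + 4 = 26 ≤ 29, output 11 + 18 + 10 = 39.
borer + shear + punch + press: floor space 7 + 15 + 3 + 4 = 29 ≤ 29, output 11 + 18 + 2 + 10 = 41.
Best is borer, shear, punch, and press with total output 41.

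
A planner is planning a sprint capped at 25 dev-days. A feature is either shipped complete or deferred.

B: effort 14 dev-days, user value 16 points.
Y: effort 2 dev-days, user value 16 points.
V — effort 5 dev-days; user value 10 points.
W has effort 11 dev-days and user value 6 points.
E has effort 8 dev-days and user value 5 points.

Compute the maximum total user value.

Allowing fractional choices, the relaxed optimum would be about 44.5, but features are indivisible.
B + Y: effort 14 + 2 = 16 ≤ 25, user value 16 + 16 = 32.
B + Y + V: effort 14 + 2 + 5 = 21 ≤ 25, user value 16 + 16 + 10 = 42.
B + Y + E: effort 14 + 2 + 8 = 24 ≤ 25, user value 16 + 16 + 5 = 37.
Best is B, Y, and V with total user value 42.

42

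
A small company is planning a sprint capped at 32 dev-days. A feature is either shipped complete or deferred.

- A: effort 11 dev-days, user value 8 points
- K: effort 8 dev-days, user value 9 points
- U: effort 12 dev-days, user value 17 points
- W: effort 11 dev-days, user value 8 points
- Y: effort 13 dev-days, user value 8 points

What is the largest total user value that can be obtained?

This is an integer program with binary decision variables.
Allowing fractional choices, the relaxed optimum would be about 34.7, but features are indivisible.
A + K + U: effort 11 + 8 + 12 = 31 ≤ 32, user value 8 + 9 + 17 = 34.
K + U + W: effort 8 + 12 + 11 = 31 ≤ 32, user value 9 + 17 + 8 = 34.
K + U: effort 8 + 12 = 20 ≤ 32, user value 9 + 17 = 26.
The maximum user value is 34; one optimal choice is A, K, and U.

34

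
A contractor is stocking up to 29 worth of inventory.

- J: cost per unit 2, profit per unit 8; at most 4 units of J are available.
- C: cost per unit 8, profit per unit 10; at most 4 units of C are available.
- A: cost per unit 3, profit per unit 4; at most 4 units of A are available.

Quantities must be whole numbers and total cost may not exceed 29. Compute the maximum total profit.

This is a bounded integer knapsack.
4×J, 1×C, and 4×A: cost 28 ≤ 29, profit 4·8 + 1·10 + 4·4 = 58.
4×J, 2×C, and 1×A: cost 27 ≤ 29, profit 4·8 + 2·10 + 1·4 = 56.
Best is 58.

58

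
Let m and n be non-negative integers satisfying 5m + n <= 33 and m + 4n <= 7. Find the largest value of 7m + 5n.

(m,n)=(6,0) is feasible, giving 42.
(m,n)=(5,0) is feasible, giving 35.
The best lattice point is (6,0), giving 42.

42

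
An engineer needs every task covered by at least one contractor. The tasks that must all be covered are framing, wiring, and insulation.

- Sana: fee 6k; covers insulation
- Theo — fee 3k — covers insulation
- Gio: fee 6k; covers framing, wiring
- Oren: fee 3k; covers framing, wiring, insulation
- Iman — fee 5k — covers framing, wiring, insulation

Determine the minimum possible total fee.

3

This is a weighted set-cover instance.
Oren alone covers framing, wiring, insulation — every task.
Total fee: 3.
No cover costs less than 3.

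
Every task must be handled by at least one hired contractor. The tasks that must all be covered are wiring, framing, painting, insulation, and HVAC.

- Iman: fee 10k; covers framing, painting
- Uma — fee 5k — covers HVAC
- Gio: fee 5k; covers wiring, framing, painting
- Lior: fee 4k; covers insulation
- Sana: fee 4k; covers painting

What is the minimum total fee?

14

This is a weighted set-cover instance.
Choose Uma, Gio, and Lior: together they cover wiring, framing, painting, insulation, HVAC — every task.
Total fee: 5 + 5 + 4 = 14.
No cover costs less than 14.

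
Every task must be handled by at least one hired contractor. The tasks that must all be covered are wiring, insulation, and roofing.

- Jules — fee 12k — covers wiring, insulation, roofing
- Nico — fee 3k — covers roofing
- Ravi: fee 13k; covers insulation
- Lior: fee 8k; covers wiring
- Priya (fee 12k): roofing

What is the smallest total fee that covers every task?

12

This is a weighted set-cover instance.
Jules alone covers wiring, insulation, roofing — every task.
Total fee: 12.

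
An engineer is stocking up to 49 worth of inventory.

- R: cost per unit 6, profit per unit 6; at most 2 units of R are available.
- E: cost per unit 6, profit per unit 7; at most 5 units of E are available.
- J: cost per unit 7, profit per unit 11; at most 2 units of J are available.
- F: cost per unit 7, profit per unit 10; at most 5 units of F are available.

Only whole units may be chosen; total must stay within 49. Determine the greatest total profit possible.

This is a bounded integer knapsack.
2×J and 5×F: cost 49 ≤ 49, profit 2·11 + 5·10 = 72.
1×E, 2×J, and 4×F: cost 48 ≤ 49, profit 1·7 + 2·11 + 4·10 = 69.
Best is 72.

72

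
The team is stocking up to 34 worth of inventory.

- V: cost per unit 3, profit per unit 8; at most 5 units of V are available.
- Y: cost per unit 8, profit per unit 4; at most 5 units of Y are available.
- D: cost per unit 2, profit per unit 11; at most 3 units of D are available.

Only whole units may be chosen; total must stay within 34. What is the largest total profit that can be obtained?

77

D has the best ratio (11/2); taking only D gives at most 3×11 = 33 (stopped by the supply cap of 3).
Mixing does better — 5×V, 1×Y, and 3×D: cost 29 ≤ 34, profit 5·8 + 1·4 + 3·11 = 77.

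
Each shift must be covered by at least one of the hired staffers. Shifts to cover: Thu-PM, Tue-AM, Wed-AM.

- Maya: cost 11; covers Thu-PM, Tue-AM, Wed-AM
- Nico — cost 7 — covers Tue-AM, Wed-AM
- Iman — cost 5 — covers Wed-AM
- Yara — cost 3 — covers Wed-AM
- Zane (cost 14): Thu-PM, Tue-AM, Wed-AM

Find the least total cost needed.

11

The greedy cost-per-new-shift heuristic would pick Yara and Maya for 14, but a cheaper cover exists.
Maya alone covers Thu-PM, Tue-AM, Wed-AM — every shift.
Total cost: 11.
No cover costs less than 11.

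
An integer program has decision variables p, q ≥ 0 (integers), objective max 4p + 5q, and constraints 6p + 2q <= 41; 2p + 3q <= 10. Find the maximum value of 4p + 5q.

20

(p,q)=(5,0): 6·5+2·0=30≤41, 2·5+3·0=10≤10, objective 20.
(p,q)=(4,0): 6·4+2·0=24≤41, 2·4+3·0=8≤10, objective 16.
The best lattice point is (5,0), giving 20.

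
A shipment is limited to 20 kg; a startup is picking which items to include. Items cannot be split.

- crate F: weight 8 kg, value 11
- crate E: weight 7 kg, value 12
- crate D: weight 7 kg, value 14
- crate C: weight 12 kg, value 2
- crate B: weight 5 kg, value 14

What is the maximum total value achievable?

crate F + crate D + crate B: weight 8 + 7 + 5 = 20 ≤ 20, value 11 + 14 + 14 = 39.
crate E + crate D + crate B: weight 7 + 7 + 5 = 19 ≤ 20, value 12 + 14 + 14 = 40.
Best is crate E, crate D, and crate B with total value 40.

40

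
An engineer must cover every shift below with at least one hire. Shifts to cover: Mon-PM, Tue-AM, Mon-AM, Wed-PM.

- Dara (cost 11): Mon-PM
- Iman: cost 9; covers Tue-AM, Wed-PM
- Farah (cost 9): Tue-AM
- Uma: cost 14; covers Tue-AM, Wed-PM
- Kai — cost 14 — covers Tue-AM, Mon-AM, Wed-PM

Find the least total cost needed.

25

The greedy cost-per-new-shift heuristic would pick Iman, Dara, and Kai for 34, but a cheaper cover exists.
Choose Dara and Kai: together they cover Mon-PM, Tue-AM, Mon-AM, Wed-PM — every shift.
Total cost: 11 + 14 = 25.
No cover costs less than 25.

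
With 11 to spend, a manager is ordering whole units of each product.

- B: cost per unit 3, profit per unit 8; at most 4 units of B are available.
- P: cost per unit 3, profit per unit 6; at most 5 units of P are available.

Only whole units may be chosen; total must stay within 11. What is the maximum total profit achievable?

Take 3×B: cost 9 ≤ 11, profit 3·8 = 24.
No other integer combination yields more.

24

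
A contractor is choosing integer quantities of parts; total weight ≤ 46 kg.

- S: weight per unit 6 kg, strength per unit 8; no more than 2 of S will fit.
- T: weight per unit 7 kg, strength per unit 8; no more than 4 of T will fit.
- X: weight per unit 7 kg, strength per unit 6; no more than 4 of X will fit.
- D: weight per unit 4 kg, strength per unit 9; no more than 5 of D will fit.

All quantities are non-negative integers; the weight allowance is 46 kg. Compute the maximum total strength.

D has the best ratio (9/4); taking only D gives at most 5×9 = 45 (stopped by the supply cap of 5).
Mixing does better — 2×S, 2×T, and 5×D: weight 46 ≤ 46, strength 2·8 + 2·8 + 5·9 = 77.

77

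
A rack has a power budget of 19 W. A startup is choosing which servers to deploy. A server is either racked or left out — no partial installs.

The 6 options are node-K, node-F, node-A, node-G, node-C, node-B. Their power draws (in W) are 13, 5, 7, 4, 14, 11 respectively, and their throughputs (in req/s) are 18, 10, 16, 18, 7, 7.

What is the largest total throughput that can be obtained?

44

node-K + node-G: power draw 13 + 4 = 17 ≤ 19, throughput 18 + 18 = 36.
node-A + node-G: power draw 7 + 4 = 11 ≤ 19, throughput 16 + 18 = 34.
node-F + node-A + node-G: power draw 5 + 7 + 4 = 16 ≤ 19, throughput 10 + 16 + 18 = 44.
Best is node-F, node-A, and node-G with total throughput 44.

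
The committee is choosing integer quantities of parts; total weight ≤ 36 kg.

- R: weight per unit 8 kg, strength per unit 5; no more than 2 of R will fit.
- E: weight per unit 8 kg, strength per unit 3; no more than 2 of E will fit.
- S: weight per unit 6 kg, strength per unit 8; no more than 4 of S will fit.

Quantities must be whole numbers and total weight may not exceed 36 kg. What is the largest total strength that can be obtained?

37

This is a bounded integer knapsack.
1×R and 4×S: weight 32 ≤ 36, strength 1·5 + 4·8 = 37.
1×E and 4×S: weight 32 ≤ 36, strength 1·3 + 4·8 = 35.
Best is 37.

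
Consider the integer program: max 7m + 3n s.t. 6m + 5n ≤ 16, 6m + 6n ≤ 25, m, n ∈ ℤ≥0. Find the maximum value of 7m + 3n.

(m,n)=(2,0): 6·2+5·0=12≤16, 6·2+6·0=12≤25, objective 14.
(m,n)=(1,1): 6·1+5·1=11≤16, 6·1+6·1=12≤25, objective 10.
(m,n)=(1,0): 6·1+5·0=6≤16, 6·1+6·0=6≤25, objective 7.
Maximum is 14 at (m,n)=(2,0).

14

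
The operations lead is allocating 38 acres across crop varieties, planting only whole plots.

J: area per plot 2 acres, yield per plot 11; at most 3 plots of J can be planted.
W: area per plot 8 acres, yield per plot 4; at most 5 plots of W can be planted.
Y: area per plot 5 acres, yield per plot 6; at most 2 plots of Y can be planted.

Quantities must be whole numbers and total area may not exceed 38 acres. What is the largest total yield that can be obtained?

3×J, 3×W, and 1×Y: area 35 ≤ 38, yield 3·11 + 3·4 + 1·6 = 51.
3×J, 2×W, and 2×Y: area 32 ≤ 38, yield 3·11 + 2·4 + 2·6 = 53.
Best is 53.

53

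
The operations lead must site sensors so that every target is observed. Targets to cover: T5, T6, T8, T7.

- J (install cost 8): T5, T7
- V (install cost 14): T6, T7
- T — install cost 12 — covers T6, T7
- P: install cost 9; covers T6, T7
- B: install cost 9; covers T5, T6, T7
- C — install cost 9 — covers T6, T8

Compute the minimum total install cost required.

17

The greedy cost-per-new-target heuristic would pick B and C for 18, but a cheaper cover exists.
Choose J and C: together they cover T5, T6, T8, T7 — every target.
Total install cost: 8 + 9 = 17.
No cover costs less than 17.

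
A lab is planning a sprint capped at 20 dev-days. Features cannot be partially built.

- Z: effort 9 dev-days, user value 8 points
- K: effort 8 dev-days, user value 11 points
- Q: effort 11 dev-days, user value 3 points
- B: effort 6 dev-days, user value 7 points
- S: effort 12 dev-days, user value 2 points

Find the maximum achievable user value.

19

Take Z and K: effort 9 + 8 = 17 ≤ 20, user value 8 + 11 = 19.
No other feasible combination does better.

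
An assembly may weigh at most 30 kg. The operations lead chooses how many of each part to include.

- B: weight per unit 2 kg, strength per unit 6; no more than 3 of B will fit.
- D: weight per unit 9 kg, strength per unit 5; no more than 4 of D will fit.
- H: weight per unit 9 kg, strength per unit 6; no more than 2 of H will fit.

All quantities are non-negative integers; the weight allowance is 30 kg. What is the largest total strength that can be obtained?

30

This is a bounded integer knapsack.
Take 3×B and 2×H: weight 24 ≤ 30, strength 3·6 + 2·6 = 30.
B has the best ratio (6/2) and is taken to its limit of 3; remaining capacity is filled optimally with the others.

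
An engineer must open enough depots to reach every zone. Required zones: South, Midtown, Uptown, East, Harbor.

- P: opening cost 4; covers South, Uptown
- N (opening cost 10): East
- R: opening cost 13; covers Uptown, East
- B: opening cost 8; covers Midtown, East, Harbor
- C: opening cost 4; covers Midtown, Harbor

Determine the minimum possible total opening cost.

12

Choose P and B: together they cover South, Midtown, Uptown, East, Harbor — every zone.
Total opening cost: 4 + 8 = 12.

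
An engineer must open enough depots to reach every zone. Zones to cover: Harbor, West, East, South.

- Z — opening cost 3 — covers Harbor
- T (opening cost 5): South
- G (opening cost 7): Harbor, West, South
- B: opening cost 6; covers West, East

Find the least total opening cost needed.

Choose G and B: together they cover Harbor, West, East, South — every zone.
Total opening cost: 7 + 6 = 13.

13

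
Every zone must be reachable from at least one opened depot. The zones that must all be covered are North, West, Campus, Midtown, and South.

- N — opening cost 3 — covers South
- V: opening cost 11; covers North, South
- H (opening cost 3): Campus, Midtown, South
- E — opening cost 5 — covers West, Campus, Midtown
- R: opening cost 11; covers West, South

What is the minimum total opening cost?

Choose V and E: together they cover North, West, Campus, Midtown, South — every zone.
Total opening cost: 11 + 5 = 16.

16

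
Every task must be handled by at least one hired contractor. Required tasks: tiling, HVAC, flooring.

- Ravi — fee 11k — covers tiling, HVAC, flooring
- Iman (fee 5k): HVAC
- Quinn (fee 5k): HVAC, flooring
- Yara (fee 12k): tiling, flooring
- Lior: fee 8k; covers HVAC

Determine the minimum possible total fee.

This is an integer covering problem.
The greedy cost-per-new-task heuristic would pick Quinn and Ravi for 16, but a cheaper cover exists.
Ravi alone covers tiling, HVAC, flooring — every task.
Total fee: 11.
No cover costs less than 11.

11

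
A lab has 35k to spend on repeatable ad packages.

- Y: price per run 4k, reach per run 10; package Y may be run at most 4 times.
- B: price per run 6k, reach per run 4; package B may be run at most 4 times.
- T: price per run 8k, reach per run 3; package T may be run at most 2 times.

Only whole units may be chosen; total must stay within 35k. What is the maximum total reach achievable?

Y has the best ratio (10/4); taking only Y gives at most 4×10 = 40 (stopped by the supply cap of 4).
Mixing does better — 4×Y and 3×B: price 34 ≤ 35, reach 4·10 + 3·4 = 52.

52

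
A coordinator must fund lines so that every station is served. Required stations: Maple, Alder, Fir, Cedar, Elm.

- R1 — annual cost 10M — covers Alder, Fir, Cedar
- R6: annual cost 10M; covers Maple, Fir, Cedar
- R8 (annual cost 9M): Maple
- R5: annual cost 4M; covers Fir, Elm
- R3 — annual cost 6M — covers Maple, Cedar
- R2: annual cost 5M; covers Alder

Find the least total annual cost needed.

Choose R5, R3, and R2: together they cover Maple, Alder, Fir, Cedar, Elm — every station.
Total annual cost: 4 + 6 + 5 = 15.
No cover costs less than 15.

15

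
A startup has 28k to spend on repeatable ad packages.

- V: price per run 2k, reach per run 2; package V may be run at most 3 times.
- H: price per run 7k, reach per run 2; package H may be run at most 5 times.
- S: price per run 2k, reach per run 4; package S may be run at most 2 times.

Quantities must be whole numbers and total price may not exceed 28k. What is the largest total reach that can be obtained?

S has the best ratio (4/2); taking only S gives at most 2×4 = 8 (stopped by the supply cap of 2).
Mixing does better — 3×V, 2×H, and 2×S: price 24 ≤ 28, reach 3·2 + 2·2 + 2·4 = 18.

18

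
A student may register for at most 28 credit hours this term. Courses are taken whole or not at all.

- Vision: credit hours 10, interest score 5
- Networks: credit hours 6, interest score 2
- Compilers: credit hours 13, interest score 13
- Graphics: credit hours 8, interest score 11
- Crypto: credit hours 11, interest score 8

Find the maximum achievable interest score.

Allowing fractional choices, the relaxed optimum would be about 29.1, but courses are indivisible.
Compilers + Graphics: credit hours 13 + 8 = 21 ≤ 28, interest score 13 + 11 = 24.
Compilers + Crypto: credit hours 13 + 11 = 24 ≤ 28, interest score 13 + 8 = 21.
Networks + Compilers + Graphics: credit hours 6 + 13 + 8 = 27 ≤ 28, interest score 2 + 13 + 11 = 26.
Best is Networks, Compilers, and Graphics with total interest score 26.

26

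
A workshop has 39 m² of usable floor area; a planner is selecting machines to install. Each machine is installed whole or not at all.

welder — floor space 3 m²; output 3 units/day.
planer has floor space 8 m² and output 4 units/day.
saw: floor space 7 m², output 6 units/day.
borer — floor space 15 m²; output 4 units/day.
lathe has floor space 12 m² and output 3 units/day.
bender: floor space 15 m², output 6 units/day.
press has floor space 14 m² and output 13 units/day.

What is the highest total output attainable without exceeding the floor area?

Treat it as a binary knapsack problem.
Allowing fractional choices, the relaxed optimum would be about 28.8, but machines are indivisible.
welder + saw + bender + press: floor space 3 + 7 + 15 + 14 = 39 ≤ 39, output 3 + 6 + 6 + 13 = 28.
welder + planer + saw + press: floor space 3 + 8 + 7 + 14 = 32 ≤ 39, output 3 + 4 + 6 + 13 = 26.
welder + saw + borer + press: floor space 3 + 7 + 15 + 14 = 39 ≤ 39, output 3 + 6 + 4 + 13 = 26.
Best is welder, saw, bender, and press with total output 28.

28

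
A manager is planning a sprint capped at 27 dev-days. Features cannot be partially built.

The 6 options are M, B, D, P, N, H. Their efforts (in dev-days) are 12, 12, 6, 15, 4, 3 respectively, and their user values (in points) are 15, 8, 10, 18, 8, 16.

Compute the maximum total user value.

Allowing fractional choices, the relaxed optimum would be about 51.4, but features are indivisible.
D + P + H: effort 6 + 15 + 3 = 24 ≤ 27, user value 10 + 18 + 16 = 44.
P + N + H: effort 15 + 4 + 3 = 22 ≤ 27, user value 18 + 8 + 16 = 42.
M + D + N + H: effort 12 + 6 + 4 + 3 = 25 ≤ 27, user value 15 + 10 + 8 + 16 = 49.
Best is M, D, N, and H with total user value 49.

49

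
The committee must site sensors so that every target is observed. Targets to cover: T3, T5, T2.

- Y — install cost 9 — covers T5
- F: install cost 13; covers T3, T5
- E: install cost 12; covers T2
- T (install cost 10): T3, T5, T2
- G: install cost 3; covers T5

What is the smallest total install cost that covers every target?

10

This is an integer covering problem.
The greedy cost-per-new-target heuristic would pick G and T for 13, but a cheaper cover exists.
T alone covers T3, T5, T2 — every target.
Total install cost: 10.
No cover costs less than 10.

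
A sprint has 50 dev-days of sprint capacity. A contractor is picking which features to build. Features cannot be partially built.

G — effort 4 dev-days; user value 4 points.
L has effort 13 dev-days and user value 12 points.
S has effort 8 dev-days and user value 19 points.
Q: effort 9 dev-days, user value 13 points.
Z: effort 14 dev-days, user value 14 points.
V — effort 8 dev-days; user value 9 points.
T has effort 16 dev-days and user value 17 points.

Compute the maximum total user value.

65

G + L + S + Q + T: effort 4 + 13 + 8 + 9 + 16 = 50 ≤ 50, user value 4 + 12 + 19 + 13 + 17 = 65.
S + Q + Z + T: effort 8 + 9 + 14 + 16 = 47 ≤ 50, user value 19 + 13 + 14 + 17 = 63.
G + S + Z + V + T: effort 4 + 8 + 14 + 8 + 16 = 50 ≤ 50, user value 4 + 19 + 14 + 9 + 17 = 63.
Best is G, L, S, Q, and T with total user value 65.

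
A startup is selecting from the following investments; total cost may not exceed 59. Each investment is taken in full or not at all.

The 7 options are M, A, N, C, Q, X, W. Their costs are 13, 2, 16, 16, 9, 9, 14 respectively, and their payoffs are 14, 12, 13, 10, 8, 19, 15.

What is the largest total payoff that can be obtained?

This is an integer program with binary decision variables.
Allowing fractional choices, the relaxed optimum would be about 77.8, but investments are indivisible.
A + N + C + X + W: cost 2 + 16 + 16 + 9 + 14 = 57 ≤ 59, payoff 12 + 13 + 10 + 19 + 15 = 69.
M + A + C + X + W: cost 13 + 2 + 16 + 9 + 14 = 54 ≤ 59, payoff 14 + 12 + 10 + 19 + 15 = 70.
M + A + N + X + W: cost 13 + 2 + 16 + 9 + 14 = 54 ≤ 59, payoff 14 + 12 + 13 + 19 + 15 = 73.
Best is M, A, N, X, and W with total payoff 73.

73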